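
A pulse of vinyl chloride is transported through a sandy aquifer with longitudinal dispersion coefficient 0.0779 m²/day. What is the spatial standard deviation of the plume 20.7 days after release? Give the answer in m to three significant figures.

1.80 m

Dispersive spreading gives a Gaussian with σ² = 2Dt; advection only shifts the center.
σ = √(2 × 0.0779 × 20.7) = 1.80 m.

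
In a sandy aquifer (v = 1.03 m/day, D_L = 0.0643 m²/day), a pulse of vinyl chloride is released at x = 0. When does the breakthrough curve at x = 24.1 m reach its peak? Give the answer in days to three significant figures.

23.3 days

For the 1D instantaneous-source solution, setting ∂C/∂t = 0 at fixed x gives v²t² + 2Dt − x² = 0, so t = (√(D² + v²x²) − D)/v².
√(D² + v²x²) = √(0.0643² + 1.03² × 24.1²) = 24.82; v² = 1.0609.
t = (24.82 − 0.0643)/1.0609 = 23.3 days (vs. the pure-advection estimate x/v = 23.4 d).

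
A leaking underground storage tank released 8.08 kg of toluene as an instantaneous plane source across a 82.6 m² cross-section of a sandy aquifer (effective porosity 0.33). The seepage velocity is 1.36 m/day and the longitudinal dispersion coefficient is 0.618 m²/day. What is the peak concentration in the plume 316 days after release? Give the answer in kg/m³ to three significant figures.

The peak of an instantaneous 1D plume sits at x = vt; there the Gaussian factor is 1 and C_max = M/(n_e·A·√(4πDt)), where n_e·A is the pore area the mass is dissolved in.
√(4πDt) = √(4π × 0.618 × 316) = 49.54 m, so C_max = 8.08/(0.33 × 82.6 × 49.54) = 0.00598 kg/m³.

0.00598 kg/m³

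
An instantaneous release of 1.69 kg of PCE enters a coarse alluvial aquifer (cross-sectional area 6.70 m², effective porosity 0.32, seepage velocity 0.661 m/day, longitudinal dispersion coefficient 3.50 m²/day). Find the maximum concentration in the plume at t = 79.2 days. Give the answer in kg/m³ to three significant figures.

The peak of an instantaneous 1D plume sits at x = vt; there the Gaussian factor is 1 and C_max = M/(n_e·A·√(4πDt)), where n_e·A is the pore area the mass is dissolved in.
√(4πDt) = √(4π × 3.50 × 79.2) = 59.02 m, so C_max = 1.69/(0.32 × 6.70 × 59.02) = 0.0134 kg/m³.

0.0134 kg/m³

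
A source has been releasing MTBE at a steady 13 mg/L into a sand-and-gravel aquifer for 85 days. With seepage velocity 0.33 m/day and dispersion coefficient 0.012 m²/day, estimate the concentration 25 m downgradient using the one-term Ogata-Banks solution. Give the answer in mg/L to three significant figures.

For a continuous step input, C/C₀ ≈ ½·erfc((x−vt)/(2√(Dt))).
vt = 0.33 × 85 = 28.05 m and 2√(Dt) = 2√(0.012 × 85) = 2.020 m.
Argument (x−vt)/(2√(Dt)) = (25 − 28.05)/2.020 = -1.510; ½·erfc(-1.510) = 0.9836.
C = 13 × 0.9836 = 12.8 mg/L.

12.8 mg/L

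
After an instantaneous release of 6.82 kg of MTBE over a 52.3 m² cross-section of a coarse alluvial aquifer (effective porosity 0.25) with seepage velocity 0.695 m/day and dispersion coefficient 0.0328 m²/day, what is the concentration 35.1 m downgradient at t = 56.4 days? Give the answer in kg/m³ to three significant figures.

0.0112 kg/m³

For an instantaneous plane source, C(x,t) = M/(n_e·A·√(4πDt)) · exp(−(x−vt)²/(4Dt)), with n_e·A the pore (flow) area.
Plume center vt = 0.695 × 56.4 = 39.198 m, so the well at 35.1 m is 4.098 m upgradient of the peak.
√(4πDt) = 4.821 m, giving peak height M/(n_e·A·√(4πDt)) = 6.82/(0.25 × 52.3 × 4.821) = 0.1082 kg/m³.
(x−vt)²/(4Dt) = (-4.098)²/(4 × 0.0328 × 56.4) = 2.270; exp(−2.270) = 0.1033.
C = 0.1082 × 0.1033 = 0.0112 kg/m³.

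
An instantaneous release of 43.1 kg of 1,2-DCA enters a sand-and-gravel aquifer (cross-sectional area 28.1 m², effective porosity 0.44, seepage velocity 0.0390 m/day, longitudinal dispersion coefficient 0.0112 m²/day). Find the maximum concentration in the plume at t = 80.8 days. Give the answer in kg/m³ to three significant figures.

1.03 kg/m³

The peak of an instantaneous 1D plume sits at x = vt; there the Gaussian factor is 1 and C_max = M/(n_e·A·√(4πDt)), where n_e·A is the pore area the mass is dissolved in.
√(4πDt) = √(4π × 0.0112 × 80.8) = 3.372 m, so C_max = 43.1/(0.44 × 28.1 × 3.372) = 1.03 kg/m³.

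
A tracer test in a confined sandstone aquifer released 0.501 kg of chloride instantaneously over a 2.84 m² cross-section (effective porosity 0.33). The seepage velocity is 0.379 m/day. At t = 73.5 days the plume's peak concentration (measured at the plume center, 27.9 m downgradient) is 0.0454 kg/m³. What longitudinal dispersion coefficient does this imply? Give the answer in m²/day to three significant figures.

At the plume center C_max = M/(n_e·A·√(4πDt)), so D = M²/(4πt·(n_e·A·C_max)²).
n_e·A·C_max = 0.33 × 2.84 × 0.0454 = 0.04255 kg/m.
D = 0.501²/(4π × 73.5 × 0.04255²) = 0.150 m²/day.

0.150 m²/day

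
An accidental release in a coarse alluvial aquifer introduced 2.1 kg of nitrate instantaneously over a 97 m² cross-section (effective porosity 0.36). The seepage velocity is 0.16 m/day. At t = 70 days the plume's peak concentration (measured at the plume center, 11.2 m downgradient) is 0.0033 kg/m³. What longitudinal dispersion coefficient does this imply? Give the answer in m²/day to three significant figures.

0.378 m²/day

At the plume center C_max = M/(n_e·A·√(4πDt)), so D = M²/(4πt·(n_e·A·C_max)²).
n_e·A·C_max = 0.36 × 97 × 0.0033 = 0.1152 kg/m.
D = 2.1²/(4π × 70 × 0.1152²) = 0.378 m²/day.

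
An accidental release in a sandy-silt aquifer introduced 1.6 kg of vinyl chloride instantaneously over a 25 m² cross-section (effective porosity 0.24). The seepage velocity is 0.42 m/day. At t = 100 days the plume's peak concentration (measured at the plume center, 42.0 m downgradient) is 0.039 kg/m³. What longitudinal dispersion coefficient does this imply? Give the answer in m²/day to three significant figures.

At the plume center C_max = M/(n_e·A·√(4πDt)), so D = M²/(4πt·(n_e·A·C_max)²).
n_e·A·C_max = 0.24 × 25 × 0.039 = 0.2340 kg/m.
D = 1.6²/(4π × 100 × 0.2340²) = 0.0372 m²/day.

0.0372 m²/day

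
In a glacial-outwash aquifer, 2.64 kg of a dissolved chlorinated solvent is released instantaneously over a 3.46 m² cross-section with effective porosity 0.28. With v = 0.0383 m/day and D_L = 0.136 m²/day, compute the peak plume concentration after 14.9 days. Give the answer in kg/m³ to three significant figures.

The peak of an instantaneous 1D plume sits at x = vt; there the Gaussian factor is 1 and C_max = M/(n_e·A·√(4πDt)), where n_e·A is the pore area the mass is dissolved in.
√(4πDt) = √(4π × 0.136 × 14.9) = 5.046 m, so C_max = 2.64/(0.28 × 3.46 × 5.046) = 0.540 kg/m³.

0.540 kg/m³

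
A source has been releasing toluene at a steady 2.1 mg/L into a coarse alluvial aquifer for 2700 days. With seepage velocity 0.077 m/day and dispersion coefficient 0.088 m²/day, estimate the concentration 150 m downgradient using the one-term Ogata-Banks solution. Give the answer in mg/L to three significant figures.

For a continuous step input, C/C₀ ≈ ½·erfc((x−vt)/(2√(Dt))).
vt = 0.077 × 2700 = 207.9 m and 2√(Dt) = 2√(0.088 × 2700) = 30.83 m.
Argument (x−vt)/(2√(Dt)) = (150 − 207.9)/30.83 = -1.878; ½·erfc(-1.878) = 0.9960.
C = 2.1 × 0.9960 = 2.09 mg/L.

2.09 mg/L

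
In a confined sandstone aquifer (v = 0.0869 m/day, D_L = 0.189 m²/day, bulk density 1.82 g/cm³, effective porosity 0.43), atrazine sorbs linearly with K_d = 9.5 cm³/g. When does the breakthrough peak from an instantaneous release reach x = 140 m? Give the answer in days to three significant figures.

65400 days

Retardation factor R = 1 + ρ_b·K_d/n = 1 + 1.82 × 9.5/0.43 = 41.21.
Sorption retards both mechanisms: v_R = v/R = 0.002109 m/day, D_R = D/R = 0.004586 m²/day.
Peak time from v_R²t² + 2D_R t − x² = 0: t = (√(D_R² + v_R²x²) − D_R)/v_R².
√(D_R² + v_R²x²) = √(0.004586² + 0.002109² × 140²) = 0.2953; v_R² = 4.448e-06.
t = (0.2953 − 0.004586)/4.448e-06 = 65400 days.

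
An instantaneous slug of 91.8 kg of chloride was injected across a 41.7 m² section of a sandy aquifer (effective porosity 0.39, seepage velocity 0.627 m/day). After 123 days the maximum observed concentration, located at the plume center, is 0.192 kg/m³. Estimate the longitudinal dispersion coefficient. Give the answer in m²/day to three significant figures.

At the plume center C_max = M/(n_e·A·√(4πDt)), so D = M²/(4πt·(n_e·A·C_max)²).
n_e·A·C_max = 0.39 × 41.7 × 0.192 = 3.122 kg/m.
D = 91.8²/(4π × 123 × 3.122²) = 0.559 m²/day.

0.559 m²/day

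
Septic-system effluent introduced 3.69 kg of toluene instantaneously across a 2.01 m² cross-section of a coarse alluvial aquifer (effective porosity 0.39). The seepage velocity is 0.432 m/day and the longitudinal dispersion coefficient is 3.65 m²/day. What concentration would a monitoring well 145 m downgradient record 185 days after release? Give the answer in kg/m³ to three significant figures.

0.0107 kg/m³

For an instantaneous plane source, C(x,t) = M/(n_e·A·√(4πDt)) · exp(−(x−vt)²/(4Dt)), with n_e·A the pore (flow) area.
Plume center vt = 0.432 × 185 = 79.92 m, so the well at 145 m is 65.08 m downgradient of the peak.
√(4πDt) = 92.12 m, giving peak height M/(n_e·A·√(4πDt)) = 3.69/(0.39 × 2.01 × 92.12) = 0.05110 kg/m³.
(x−vt)²/(4Dt) = (65.08)²/(4 × 3.65 × 185) = 1.568; exp(−1.568) = 0.2085.
C = 0.05110 × 0.2085 = 0.0107 kg/m³.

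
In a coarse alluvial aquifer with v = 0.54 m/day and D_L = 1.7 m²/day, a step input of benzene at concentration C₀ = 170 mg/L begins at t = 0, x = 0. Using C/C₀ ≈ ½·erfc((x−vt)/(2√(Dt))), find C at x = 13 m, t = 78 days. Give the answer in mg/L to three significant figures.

For a continuous step input, C/C₀ ≈ ½·erfc((x−vt)/(2√(Dt))).
vt = 0.54 × 78 = 42.12 m and 2√(Dt) = 2√(1.7 × 78) = 23.03 m.
Argument (x−vt)/(2√(Dt)) = (13 − 42.12)/23.03 = -1.264; ½·erfc(-1.264) = 0.9631.
C = 170 × 0.9631 = 164 mg/L.

164 mg/L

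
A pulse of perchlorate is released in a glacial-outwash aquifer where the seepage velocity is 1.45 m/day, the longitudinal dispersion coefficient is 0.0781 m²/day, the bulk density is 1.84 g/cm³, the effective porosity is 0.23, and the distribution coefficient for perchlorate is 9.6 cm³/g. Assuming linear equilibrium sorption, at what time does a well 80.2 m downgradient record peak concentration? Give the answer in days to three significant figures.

4300 days

Retardation factor R = 1 + ρ_b·K_d/n = 1 + 1.84 × 9.6/0.23 = 77.80.
Sorption retards both mechanisms: v_R = v/R = 0.01864 m/day, D_R = D/R = 0.001004 m²/day.
Peak time from v_R²t² + 2D_R t − x² = 0: t = (√(D_R² + v_R²x²) − D_R)/v_R².
√(D_R² + v_R²x²) = √(0.001004² + 0.01864² × 80.2²) = 1.495; v_R² = 0.0003474.
t = (1.495 − 0.001004)/0.0003474 = 4300 days.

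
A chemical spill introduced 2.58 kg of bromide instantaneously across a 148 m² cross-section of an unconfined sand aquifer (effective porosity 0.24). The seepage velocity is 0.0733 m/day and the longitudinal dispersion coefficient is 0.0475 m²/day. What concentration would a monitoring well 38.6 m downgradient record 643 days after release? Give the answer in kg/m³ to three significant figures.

0.00204 kg/m³

For an instantaneous plane source, C(x,t) = M/(n_e·A·√(4πDt)) · exp(−(x−vt)²/(4Dt)), with n_e·A the pore (flow) area.
Plume center vt = 0.0733 × 643 = 47.1319 m, so the well at 38.6 m is 8.5319 m upgradient of the peak.
√(4πDt) = 19.59 m, giving peak height M/(n_e·A·√(4πDt)) = 2.58/(0.24 × 148 × 19.59) = 0.003708 kg/m³.
(x−vt)²/(4Dt) = (-8.5319)²/(4 × 0.0475 × 643) = 0.5958; exp(−0.5958) = 0.5511.
C = 0.003708 × 0.5511 = 0.00204 kg/m³.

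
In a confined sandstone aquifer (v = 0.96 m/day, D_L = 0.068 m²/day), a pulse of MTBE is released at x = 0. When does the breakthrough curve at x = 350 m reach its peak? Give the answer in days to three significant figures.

For the 1D instantaneous-source solution, setting ∂C/∂t = 0 at fixed x gives v²t² + 2Dt − x² = 0, so t = (√(D² + v²x²) − D)/v².
√(D² + v²x²) = √(0.068² + 0.96² × 350²) = 336.0; v² = 0.9216.
t = (336.0 − 0.068)/0.9216 = 365 days (vs. the pure-advection estimate x/v = 365 d).

365 days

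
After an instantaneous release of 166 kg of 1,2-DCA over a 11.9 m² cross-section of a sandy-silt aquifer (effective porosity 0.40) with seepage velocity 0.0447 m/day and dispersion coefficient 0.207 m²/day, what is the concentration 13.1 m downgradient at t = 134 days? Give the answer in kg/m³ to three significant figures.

1.18 kg/m³

For an instantaneous plane source, C(x,t) = M/(n_e·A·√(4πDt)) · exp(−(x−vt)²/(4Dt)), with n_e·A the pore (flow) area.
Plume center vt = 0.0447 × 134 = 5.9898 m, so the well at 13.1 m is 7.1102 m downgradient of the peak.
√(4πDt) = 18.67 m, giving peak height M/(n_e·A·√(4πDt)) = 166/(0.40 × 11.9 × 18.67) = 1.868 kg/m³.
(x−vt)²/(4Dt) = (7.1102)²/(4 × 0.207 × 134) = 0.4556; exp(−0.4556) = 0.6341.
C = 1.868 × 0.6341 = 1.18 kg/m³.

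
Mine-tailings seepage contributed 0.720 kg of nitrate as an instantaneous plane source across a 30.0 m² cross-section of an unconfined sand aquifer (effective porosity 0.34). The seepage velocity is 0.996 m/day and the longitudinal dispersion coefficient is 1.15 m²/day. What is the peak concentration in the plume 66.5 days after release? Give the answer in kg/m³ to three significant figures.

The peak of an instantaneous 1D plume sits at x = vt; there the Gaussian factor is 1 and C_max = M/(n_e·A·√(4πDt)), where n_e·A is the pore area the mass is dissolved in.
√(4πDt) = √(4π × 1.15 × 66.5) = 31.00 m, so C_max = 0.720/(0.34 × 30.0 × 31.00) = 0.00228 kg/m³.

0.00228 kg/m³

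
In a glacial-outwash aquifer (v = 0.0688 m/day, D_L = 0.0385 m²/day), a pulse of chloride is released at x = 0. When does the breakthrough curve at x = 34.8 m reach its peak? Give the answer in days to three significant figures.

For the 1D instantaneous-source solution, setting ∂C/∂t = 0 at fixed x gives v²t² + 2Dt − x² = 0, so t = (√(D² + v²x²) − D)/v².
√(D² + v²x²) = √(0.0385² + 0.0688² × 34.8²) = 2.395; v² = 0.00473344.
t = (2.395 − 0.0385)/0.00473344 = 498 days (vs. the pure-advection estimate x/v = 506 d).

498 days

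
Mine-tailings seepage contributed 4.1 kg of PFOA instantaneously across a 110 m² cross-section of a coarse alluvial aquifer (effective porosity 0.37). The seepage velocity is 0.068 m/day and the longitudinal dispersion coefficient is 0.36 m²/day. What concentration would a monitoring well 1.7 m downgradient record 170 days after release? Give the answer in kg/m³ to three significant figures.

For an instantaneous plane source, C(x,t) = M/(n_e·A·√(4πDt)) · exp(−(x−vt)²/(4Dt)), with n_e·A the pore (flow) area.
Plume center vt = 0.068 × 170 = 11.56 m, so the well at 1.7 m is 9.86 m upgradient of the peak.
√(4πDt) = 27.73 m, giving peak height M/(n_e·A·√(4πDt)) = 4.1/(0.37 × 110 × 27.73) = 0.003633 kg/m³.
(x−vt)²/(4Dt) = (-9.86)²/(4 × 0.36 × 170) = 0.3971; exp(−0.3971) = 0.6723.
C = 0.003633 × 0.6723 = 0.00244 kg/m³.

0.00244 kg/m³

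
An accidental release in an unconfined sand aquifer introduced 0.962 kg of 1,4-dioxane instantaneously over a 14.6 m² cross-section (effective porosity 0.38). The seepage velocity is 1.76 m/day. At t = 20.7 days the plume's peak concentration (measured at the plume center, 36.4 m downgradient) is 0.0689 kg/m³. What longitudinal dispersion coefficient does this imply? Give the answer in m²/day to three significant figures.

0.0243 m²/day

At the plume center C_max = M/(n_e·A·√(4πDt)), so D = M²/(4πt·(n_e·A·C_max)²).
n_e·A·C_max = 0.38 × 14.6 × 0.0689 = 0.3823 kg/m.
D = 0.962²/(4π × 20.7 × 0.3823²) = 0.0243 m²/day.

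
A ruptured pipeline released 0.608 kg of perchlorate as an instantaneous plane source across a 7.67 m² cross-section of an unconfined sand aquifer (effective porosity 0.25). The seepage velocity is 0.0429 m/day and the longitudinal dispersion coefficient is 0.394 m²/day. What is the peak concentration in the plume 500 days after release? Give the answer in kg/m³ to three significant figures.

0.00637 kg/m³

The peak of an instantaneous 1D plume sits at x = vt; there the Gaussian factor is 1 and C_max = M/(n_e·A·√(4πDt)), where n_e·A is the pore area the mass is dissolved in.
√(4πDt) = √(4π × 0.394 × 500) = 49.76 m, so C_max = 0.608/(0.25 × 7.67 × 49.76) = 0.00637 kg/m³.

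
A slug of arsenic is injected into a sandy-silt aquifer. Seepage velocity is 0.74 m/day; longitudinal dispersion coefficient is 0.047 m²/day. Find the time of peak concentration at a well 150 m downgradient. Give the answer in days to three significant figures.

For the 1D instantaneous-source solution, setting ∂C/∂t = 0 at fixed x gives v²t² + 2Dt − x² = 0, so t = (√(D² + v²x²) − D)/v².
√(D² + v²x²) = √(0.047² + 0.74² × 150²) = 111.0; v² = 0.5476.
t = (111.0 − 0.047)/0.5476 = 203 days (vs. the pure-advection estimate x/v = 203 d).

203 days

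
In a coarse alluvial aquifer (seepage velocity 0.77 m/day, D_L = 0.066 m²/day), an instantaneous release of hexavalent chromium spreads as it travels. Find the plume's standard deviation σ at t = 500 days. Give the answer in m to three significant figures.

Dispersive spreading gives a Gaussian with σ² = 2Dt; advection only shifts the center.
σ = √(2 × 0.066 × 500) = 8.12 m.

8.12 m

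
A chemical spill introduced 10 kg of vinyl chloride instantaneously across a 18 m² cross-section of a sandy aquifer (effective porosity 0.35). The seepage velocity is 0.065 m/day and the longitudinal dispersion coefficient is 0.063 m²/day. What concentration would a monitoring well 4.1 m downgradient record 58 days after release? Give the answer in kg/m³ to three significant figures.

0.233 kg/m³

For an instantaneous plane source, C(x,t) = M/(n_e·A·√(4πDt)) · exp(−(x−vt)²/(4Dt)), with n_e·A the pore (flow) area.
Plume center vt = 0.065 × 58 = 3.77 m, so the well at 4.1 m is 0.33 m downgradient of the peak.
√(4πDt) = 6.776 m, giving peak height M/(n_e·A·√(4πDt)) = 10/(0.35 × 18 × 6.776) = 0.2343 kg/m³.
(x−vt)²/(4Dt) = (0.33)²/(4 × 0.063 × 58) = 0.007451; exp(−0.007451) = 0.9926.
C = 0.2343 × 0.9926 = 0.233 kg/m³.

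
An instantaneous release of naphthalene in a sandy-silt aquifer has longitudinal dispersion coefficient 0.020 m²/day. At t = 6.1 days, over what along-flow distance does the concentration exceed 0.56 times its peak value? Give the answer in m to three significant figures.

1.06 m

The plume is Gaussian with σ = √(2Dt) = √(2 × 0.020 × 6.1) = 0.4940 m.
C/C_peak = exp(−Δx²/(2σ²)) = 0.56 ⇒ Δx = σ·√(−2 ln 0.56) = 0.4940 × 1.077 = 0.5320 m.
Width = 2Δx = 1.06 m.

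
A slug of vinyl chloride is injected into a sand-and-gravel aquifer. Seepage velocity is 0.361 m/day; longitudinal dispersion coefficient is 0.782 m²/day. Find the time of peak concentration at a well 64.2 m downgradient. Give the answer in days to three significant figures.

For the 1D instantaneous-source solution, setting ∂C/∂t = 0 at fixed x gives v²t² + 2Dt − x² = 0, so t = (√(D² + v²x²) − D)/v².
√(D² + v²x²) = √(0.782² + 0.361² × 64.2²) = 23.19; v² = 0.130321.
t = (23.19 − 0.782)/0.130321 = 172 days (vs. the pure-advection estimate x/v = 178 d).

172 days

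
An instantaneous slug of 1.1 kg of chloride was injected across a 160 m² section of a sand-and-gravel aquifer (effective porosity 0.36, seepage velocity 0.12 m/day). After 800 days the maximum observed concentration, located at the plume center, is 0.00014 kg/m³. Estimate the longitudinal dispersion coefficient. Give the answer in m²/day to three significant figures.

At the plume center C_max = M/(n_e·A·√(4πDt)), so D = M²/(4πt·(n_e·A·C_max)²).
n_e·A·C_max = 0.36 × 160 × 0.00014 = 0.008064 kg/m.
D = 1.1²/(4π × 800 × 0.008064²) = 1.85 m²/day.

1.85 m²/day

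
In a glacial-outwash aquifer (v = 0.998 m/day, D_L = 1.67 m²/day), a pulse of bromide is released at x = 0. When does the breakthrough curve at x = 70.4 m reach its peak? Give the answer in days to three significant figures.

For the 1D instantaneous-source solution, setting ∂C/∂t = 0 at fixed x gives v²t² + 2Dt − x² = 0, so t = (√(D² + v²x²) − D)/v².
√(D² + v²x²) = √(1.67² + 0.998² × 70.4²) = 70.28; v² = 0.996004.
t = (70.28 − 1.67)/0.996004 = 68.9 days (vs. the pure-advection estimate x/v = 70.5 d).

68.9 days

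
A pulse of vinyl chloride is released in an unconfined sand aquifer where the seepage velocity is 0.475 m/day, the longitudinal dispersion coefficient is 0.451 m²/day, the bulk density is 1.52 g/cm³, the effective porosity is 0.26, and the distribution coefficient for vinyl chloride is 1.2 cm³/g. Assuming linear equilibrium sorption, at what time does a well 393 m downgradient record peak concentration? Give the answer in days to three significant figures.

6620 days

Retardation factor R = 1 + ρ_b·K_d/n = 1 + 1.52 × 1.2/0.26 = 8.015.
Sorption retards both mechanisms: v_R = v/R = 0.05926 m/day, D_R = D/R = 0.05627 m²/day.
Peak time from v_R²t² + 2D_R t − x² = 0: t = (√(D_R² + v_R²x²) − D_R)/v_R².
√(D_R² + v_R²x²) = √(0.05627² + 0.05926² × 393²) = 23.29; v_R² = 0.003512.
t = (23.29 − 0.05627)/0.003512 = 6620 days.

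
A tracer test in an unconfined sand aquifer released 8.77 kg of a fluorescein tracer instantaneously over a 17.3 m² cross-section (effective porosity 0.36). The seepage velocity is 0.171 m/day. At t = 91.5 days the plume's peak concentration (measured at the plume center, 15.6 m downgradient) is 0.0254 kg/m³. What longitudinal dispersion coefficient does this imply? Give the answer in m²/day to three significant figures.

2.67 m²/day

At the plume center C_max = M/(n_e·A·√(4πDt)), so D = M²/(4πt·(n_e·A·C_max)²).
n_e·A·C_max = 0.36 × 17.3 × 0.0254 = 0.1582 kg/m.
D = 8.77²/(4π × 91.5 × 0.1582²) = 2.67 m²/day.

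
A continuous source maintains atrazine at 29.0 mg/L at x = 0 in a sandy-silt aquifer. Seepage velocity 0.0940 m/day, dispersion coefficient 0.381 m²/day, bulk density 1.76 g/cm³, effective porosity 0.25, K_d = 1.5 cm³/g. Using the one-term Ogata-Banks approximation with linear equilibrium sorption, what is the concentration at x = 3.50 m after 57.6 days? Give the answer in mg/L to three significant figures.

Retardation factor R = 1 + ρ_b·K_d/n = 1 + 1.76 × 1.5/0.25 = 11.56.
Sorption retards both mechanisms: v_R = v/R = 0.008131 m/day, D_R = D/R = 0.03296 m²/day.
v_R·t = 0.008131 × 57.6 = 0.4683456 m; 2√(D_R t) = 2.756 m; argument = (3.50 − 0.4683456)/2.756 = 1.100.
C = C₀ × ½·erfc(1.100) = 29.0 × 0.05990 = 1.74 mg/L.

1.74 mg/L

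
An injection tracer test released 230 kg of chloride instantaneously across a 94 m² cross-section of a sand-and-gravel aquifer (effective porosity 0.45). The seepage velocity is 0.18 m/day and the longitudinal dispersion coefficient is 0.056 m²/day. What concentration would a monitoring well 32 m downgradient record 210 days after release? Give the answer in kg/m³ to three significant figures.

For an instantaneous plane source, C(x,t) = M/(n_e·A·√(4πDt)) · exp(−(x−vt)²/(4Dt)), with n_e·A the pore (flow) area.
Plume center vt = 0.18 × 210 = 37.8 m, so the well at 32 m is 5.8 m upgradient of the peak.
√(4πDt) = 12.16 m, giving peak height M/(n_e·A·√(4πDt)) = 230/(0.45 × 94 × 12.16) = 0.4472 kg/m³.
(x−vt)²/(4Dt) = (-5.8)²/(4 × 0.056 × 210) = 0.7151; exp(−0.7151) = 0.4891.
C = 0.4472 × 0.4891 = 0.219 kg/m³.

0.219 kg/m³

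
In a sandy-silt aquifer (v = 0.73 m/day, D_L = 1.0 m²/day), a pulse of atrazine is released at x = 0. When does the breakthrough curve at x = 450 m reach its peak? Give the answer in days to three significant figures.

For the 1D instantaneous-source solution, setting ∂C/∂t = 0 at fixed x gives v²t² + 2Dt − x² = 0, so t = (√(D² + v²x²) − D)/v².
√(D² + v²x²) = √(1.0² + 0.73² × 450²) = 328.5; v² = 0.5329.
t = (328.5 − 1.0)/0.5329 = 615 days (vs. the pure-advection estimate x/v = 616 d).

615 days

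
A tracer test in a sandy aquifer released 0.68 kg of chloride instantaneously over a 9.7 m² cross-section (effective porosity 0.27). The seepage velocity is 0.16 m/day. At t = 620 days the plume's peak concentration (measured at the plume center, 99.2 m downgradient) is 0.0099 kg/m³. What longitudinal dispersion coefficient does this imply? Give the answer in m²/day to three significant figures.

At the plume center C_max = M/(n_e·A·√(4πDt)), so D = M²/(4πt·(n_e·A·C_max)²).
n_e·A·C_max = 0.27 × 9.7 × 0.0099 = 0.02593 kg/m.
D = 0.68²/(4π × 620 × 0.02593²) = 0.0883 m²/day.

0.0883 m²/day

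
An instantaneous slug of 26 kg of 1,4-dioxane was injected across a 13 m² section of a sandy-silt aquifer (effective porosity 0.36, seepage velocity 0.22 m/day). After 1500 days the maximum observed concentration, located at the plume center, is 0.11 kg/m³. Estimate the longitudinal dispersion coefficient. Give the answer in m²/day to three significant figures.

At the plume center C_max = M/(n_e·A·√(4πDt)), so D = M²/(4πt·(n_e·A·C_max)²).
n_e·A·C_max = 0.36 × 13 × 0.11 = 0.5148 kg/m.
D = 26²/(4π × 1500 × 0.5148²) = 0.135 m²/day.

0.135 m²/day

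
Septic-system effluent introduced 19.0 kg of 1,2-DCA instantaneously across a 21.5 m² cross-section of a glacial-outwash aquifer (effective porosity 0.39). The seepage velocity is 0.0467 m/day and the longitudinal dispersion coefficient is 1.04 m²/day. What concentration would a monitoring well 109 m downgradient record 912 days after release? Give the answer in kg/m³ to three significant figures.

For an instantaneous plane source, C(x,t) = M/(n_e·A·√(4πDt)) · exp(−(x−vt)²/(4Dt)), with n_e·A the pore (flow) area.
Plume center vt = 0.0467 × 912 = 42.5904 m, so the well at 109 m is 66.4096 m downgradient of the peak.
√(4πDt) = 109.2 m, giving peak height M/(n_e·A·√(4πDt)) = 19.0/(0.39 × 21.5 × 109.2) = 0.02075 kg/m³.
(x−vt)²/(4Dt) = (66.4096)²/(4 × 1.04 × 912) = 1.162; exp(−1.162) = 0.3129.
C = 0.02075 × 0.3129 = 0.00649 kg/m³.

0.00649 kg/m³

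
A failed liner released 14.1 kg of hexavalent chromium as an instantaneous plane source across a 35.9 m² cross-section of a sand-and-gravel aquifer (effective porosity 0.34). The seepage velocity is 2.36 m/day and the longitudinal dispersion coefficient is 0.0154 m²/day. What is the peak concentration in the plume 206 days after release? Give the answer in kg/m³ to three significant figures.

0.183 kg/m³

The peak of an instantaneous 1D plume sits at x = vt; there the Gaussian factor is 1 and C_max = M/(n_e·A·√(4πDt)), where n_e·A is the pore area the mass is dissolved in.
√(4πDt) = √(4π × 0.0154 × 206) = 6.314 m, so C_max = 14.1/(0.34 × 35.9 × 6.314) = 0.183 kg/m³.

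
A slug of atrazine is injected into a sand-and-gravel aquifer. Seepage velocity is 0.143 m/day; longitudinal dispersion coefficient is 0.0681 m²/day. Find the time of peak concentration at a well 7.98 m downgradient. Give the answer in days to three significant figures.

52.6 days

For the 1D instantaneous-source solution, setting ∂C/∂t = 0 at fixed x gives v²t² + 2Dt − x² = 0, so t = (√(D² + v²x²) − D)/v².
√(D² + v²x²) = √(0.0681² + 0.143² × 7.98²) = 1.143; v² = 0.020449.
t = (1.143 − 0.0681)/0.020449 = 52.6 days (vs. the pure-advection estimate x/v = 55.8 d).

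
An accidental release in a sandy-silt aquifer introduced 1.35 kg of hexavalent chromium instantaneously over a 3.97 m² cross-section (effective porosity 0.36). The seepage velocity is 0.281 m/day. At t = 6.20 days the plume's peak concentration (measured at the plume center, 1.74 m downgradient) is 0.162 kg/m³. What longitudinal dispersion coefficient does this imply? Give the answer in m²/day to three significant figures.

0.436 m²/day

At the plume center C_max = M/(n_e·A·√(4πDt)), so D = M²/(4πt·(n_e·A·C_max)²).
n_e·A·C_max = 0.36 × 3.97 × 0.162 = 0.2315 kg/m.
D = 1.35²/(4π × 6.20 × 0.2315²) = 0.436 m²/day.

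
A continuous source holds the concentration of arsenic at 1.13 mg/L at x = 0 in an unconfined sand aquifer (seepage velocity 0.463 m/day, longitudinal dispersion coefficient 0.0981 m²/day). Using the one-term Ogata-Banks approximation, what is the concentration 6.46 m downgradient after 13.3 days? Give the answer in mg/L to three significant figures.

0.481 mg/L

For a continuous step input, C/C₀ ≈ ½·erfc((x−vt)/(2√(Dt))).
vt = 0.463 × 13.3 = 6.1579 m and 2√(Dt) = 2√(0.0981 × 13.3) = 2.284 m.
Argument (x−vt)/(2√(Dt)) = (6.46 − 6.1579)/2.284 = 0.1323; ½·erfc(0.1323) = 0.4258.
C = 1.13 × 0.4258 = 0.481 mg/L.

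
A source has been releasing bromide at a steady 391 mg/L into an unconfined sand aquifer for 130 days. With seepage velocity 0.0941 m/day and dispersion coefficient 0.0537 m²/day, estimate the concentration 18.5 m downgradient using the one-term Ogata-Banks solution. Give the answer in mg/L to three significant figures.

18.3 mg/L

For a continuous step input, C/C₀ ≈ ½·erfc((x−vt)/(2√(Dt))).
vt = 0.0941 × 130 = 12.233 m and 2√(Dt) = 2√(0.0537 × 130) = 5.284 m.
Argument (x−vt)/(2√(Dt)) = (18.5 − 12.233)/5.284 = 1.186; ½·erfc(1.186) = 0.04675.
C = 391 × 0.04675 = 18.3 mg/L.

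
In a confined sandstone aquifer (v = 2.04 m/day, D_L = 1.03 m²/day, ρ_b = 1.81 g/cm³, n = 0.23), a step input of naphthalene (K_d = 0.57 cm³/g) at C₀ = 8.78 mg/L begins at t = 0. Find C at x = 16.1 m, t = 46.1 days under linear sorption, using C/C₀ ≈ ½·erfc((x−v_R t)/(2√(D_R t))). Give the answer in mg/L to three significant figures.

Retardation factor R = 1 + ρ_b·K_d/n = 1 + 1.81 × 0.57/0.23 = 5.486.
Sorption retards both mechanisms: v_R = v/R = 0.3719 m/day, D_R = D/R = 0.1878 m²/day.
v_R·t = 0.3719 × 46.1 = 17.14459 m; 2√(D_R t) = 5.885 m; argument = (16.1 − 17.14459)/5.885 = -0.1775.
C = C₀ × ½·erfc(-0.1775) = 8.78 × 0.5991 = 5.26 mg/L.

5.26 mg/L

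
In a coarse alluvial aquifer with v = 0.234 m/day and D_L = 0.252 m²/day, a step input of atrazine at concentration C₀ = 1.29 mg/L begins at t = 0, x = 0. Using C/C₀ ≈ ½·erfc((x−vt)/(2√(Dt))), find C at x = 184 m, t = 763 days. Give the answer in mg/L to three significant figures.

0.504 mg/L

For a continuous step input, C/C₀ ≈ ½·erfc((x−vt)/(2√(Dt))).
vt = 0.234 × 763 = 178.542 m and 2√(Dt) = 2√(0.252 × 763) = 27.73 m.
Argument (x−vt)/(2√(Dt)) = (184 − 178.542)/27.73 = 0.1968; ½·erfc(0.1968) = 0.3904.
C = 1.29 × 0.3904 = 0.504 mg/L.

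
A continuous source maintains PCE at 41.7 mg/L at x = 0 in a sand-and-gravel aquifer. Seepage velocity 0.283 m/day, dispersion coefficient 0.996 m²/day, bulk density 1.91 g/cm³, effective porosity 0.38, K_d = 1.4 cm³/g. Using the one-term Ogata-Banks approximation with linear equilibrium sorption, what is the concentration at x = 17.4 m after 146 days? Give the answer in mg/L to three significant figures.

Retardation factor R = 1 + ρ_b·K_d/n = 1 + 1.91 × 1.4/0.38 = 8.037.
Sorption retards both mechanisms: v_R = v/R = 0.03521 m/day, D_R = D/R = 0.1239 m²/day.
v_R·t = 0.03521 × 146 = 5.14066 m; 2√(D_R t) = 8.506 m; argument = (17.4 − 5.14066)/8.506 = 1.441.
C = C₀ × ½·erfc(1.441) = 41.7 × 0.02078 = 0.867 mg/L.

0.867 mg/L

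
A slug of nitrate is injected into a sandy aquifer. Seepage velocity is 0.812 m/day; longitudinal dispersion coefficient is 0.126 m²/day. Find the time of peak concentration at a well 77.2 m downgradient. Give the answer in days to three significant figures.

For the 1D instantaneous-source solution, setting ∂C/∂t = 0 at fixed x gives v²t² + 2Dt − x² = 0, so t = (√(D² + v²x²) − D)/v².
√(D² + v²x²) = √(0.126² + 0.812² × 77.2²) = 62.69; v² = 0.659344.
t = (62.69 − 0.126)/0.659344 = 94.9 days (vs. the pure-advection estimate x/v = 95.1 d).

94.9 days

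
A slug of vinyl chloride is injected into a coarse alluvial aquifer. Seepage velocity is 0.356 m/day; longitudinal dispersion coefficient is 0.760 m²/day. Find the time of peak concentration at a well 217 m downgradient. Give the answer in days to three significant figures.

604 days

For the 1D instantaneous-source solution, setting ∂C/∂t = 0 at fixed x gives v²t² + 2Dt − x² = 0, so t = (√(D² + v²x²) − D)/v².
√(D² + v²x²) = √(0.760² + 0.356² × 217²) = 77.26; v² = 0.126736.
t = (77.26 − 0.760)/0.126736 = 604 days (vs. the pure-advection estimate x/v = 610 d).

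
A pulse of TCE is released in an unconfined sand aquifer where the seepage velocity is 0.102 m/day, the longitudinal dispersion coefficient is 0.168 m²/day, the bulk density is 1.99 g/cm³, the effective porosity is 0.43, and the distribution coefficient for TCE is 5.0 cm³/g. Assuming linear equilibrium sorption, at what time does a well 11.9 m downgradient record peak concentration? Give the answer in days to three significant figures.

2450 days

Retardation factor R = 1 + ρ_b·K_d/n = 1 + 1.99 × 5.0/0.43 = 24.14.
Sorption retards both mechanisms: v_R = v/R = 0.004225 m/day, D_R = D/R = 0.006959 m²/day.
Peak time from v_R²t² + 2D_R t − x² = 0: t = (√(D_R² + v_R²x²) − D_R)/v_R².
√(D_R² + v_R²x²) = √(0.006959² + 0.004225² × 11.9²) = 0.05076; v_R² = 1.785e-05.
t = (0.05076 − 0.006959)/1.785e-05 = 2450 days.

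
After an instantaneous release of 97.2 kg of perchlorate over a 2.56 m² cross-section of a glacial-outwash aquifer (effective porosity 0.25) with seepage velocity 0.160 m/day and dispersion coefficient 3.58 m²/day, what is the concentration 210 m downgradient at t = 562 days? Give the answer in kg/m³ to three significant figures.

0.159 kg/m³

For an instantaneous plane source, C(x,t) = M/(n_e·A·√(4πDt)) · exp(−(x−vt)²/(4Dt)), with n_e·A the pore (flow) area.
Plume center vt = 0.160 × 562 = 89.92 m, so the well at 210 m is 120.08 m downgradient of the peak.
√(4πDt) = 159.0 m, giving peak height M/(n_e·A·√(4πDt)) = 97.2/(0.25 × 2.56 × 159.0) = 0.9552 kg/m³.
(x−vt)²/(4Dt) = (120.08)²/(4 × 3.58 × 562) = 1.792; exp(−1.792) = 0.1666.
C = 0.9552 × 0.1666 = 0.159 kg/m³.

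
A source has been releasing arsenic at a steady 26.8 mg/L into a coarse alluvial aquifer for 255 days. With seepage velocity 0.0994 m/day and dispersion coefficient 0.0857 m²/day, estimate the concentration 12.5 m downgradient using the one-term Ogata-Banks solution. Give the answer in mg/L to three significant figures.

26.1 mg/L

For a continuous step input, C/C₀ ≈ ½·erfc((x−vt)/(2√(Dt))).
vt = 0.0994 × 255 = 25.347 m and 2√(Dt) = 2√(0.0857 × 255) = 9.350 m.
Argument (x−vt)/(2√(Dt)) = (12.5 − 25.347)/9.350 = -1.374; ½·erfc(-1.374) = 0.9740.
C = 26.8 × 0.9740 = 26.1 mg/L.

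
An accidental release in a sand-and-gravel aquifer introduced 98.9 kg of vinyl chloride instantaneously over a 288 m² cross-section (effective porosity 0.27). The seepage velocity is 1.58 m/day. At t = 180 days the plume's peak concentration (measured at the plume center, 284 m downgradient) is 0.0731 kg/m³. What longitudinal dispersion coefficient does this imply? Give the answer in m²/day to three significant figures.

At the plume center C_max = M/(n_e·A·√(4πDt)), so D = M²/(4πt·(n_e·A·C_max)²).
n_e·A·C_max = 0.27 × 288 × 0.0731 = 5.684 kg/m.
D = 98.9²/(4π × 180 × 5.684²) = 0.134 m²/day.

0.134 m²/day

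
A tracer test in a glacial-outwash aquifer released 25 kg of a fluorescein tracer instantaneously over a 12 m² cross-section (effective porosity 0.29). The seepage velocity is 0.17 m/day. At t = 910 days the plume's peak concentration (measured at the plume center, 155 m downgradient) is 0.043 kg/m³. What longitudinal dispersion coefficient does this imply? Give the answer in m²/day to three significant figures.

At the plume center C_max = M/(n_e·A·√(4πDt)), so D = M²/(4πt·(n_e·A·C_max)²).
n_e·A·C_max = 0.29 × 12 × 0.043 = 0.1496 kg/m.
D = 25²/(4π × 910 × 0.1496²) = 2.44 m²/day.

2.44 m²/day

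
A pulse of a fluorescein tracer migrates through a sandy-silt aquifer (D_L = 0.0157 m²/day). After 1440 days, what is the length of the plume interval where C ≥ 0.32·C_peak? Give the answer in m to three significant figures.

The plume is Gaussian with σ = √(2Dt) = √(2 × 0.0157 × 1440) = 6.724 m.
C/C_peak = exp(−Δx²/(2σ²)) = 0.32 ⇒ Δx = σ·√(−2 ln 0.32) = 6.724 × 1.510 = 10.15 m.
Width = 2Δx = 20.3 m.

20.3 m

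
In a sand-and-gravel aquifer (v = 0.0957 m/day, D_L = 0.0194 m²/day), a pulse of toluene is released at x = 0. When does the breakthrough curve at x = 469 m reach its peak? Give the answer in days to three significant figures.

4900 days

For the 1D instantaneous-source solution, setting ∂C/∂t = 0 at fixed x gives v²t² + 2Dt − x² = 0, so t = (√(D² + v²x²) − D)/v².
√(D² + v²x²) = √(0.0194² + 0.0957² × 469²) = 44.88; v² = 0.00915849.
t = (44.88 − 0.0194)/0.00915849 = 4900 days (vs. the pure-advection estimate x/v = 4900 d).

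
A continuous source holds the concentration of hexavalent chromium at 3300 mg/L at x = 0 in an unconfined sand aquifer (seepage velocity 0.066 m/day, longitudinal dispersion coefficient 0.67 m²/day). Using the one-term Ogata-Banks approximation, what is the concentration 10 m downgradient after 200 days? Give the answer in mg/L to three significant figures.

For a continuous step input, C/C₀ ≈ ½·erfc((x−vt)/(2√(Dt))).
vt = 0.066 × 200 = 13.2 m and 2√(Dt) = 2√(0.67 × 200) = 23.15 m.
Argument (x−vt)/(2√(Dt)) = (10 − 13.2)/23.15 = -0.1382; ½·erfc(-0.1382) = 0.5775.
C = 3300 × 0.5775 = 1910 mg/L.

1910 mg/L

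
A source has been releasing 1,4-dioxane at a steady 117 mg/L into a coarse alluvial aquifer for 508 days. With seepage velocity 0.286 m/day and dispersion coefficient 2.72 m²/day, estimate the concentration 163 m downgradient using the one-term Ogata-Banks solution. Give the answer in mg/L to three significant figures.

43.1 mg/L

For a continuous step input, C/C₀ ≈ ½·erfc((x−vt)/(2√(Dt))).
vt = 0.286 × 508 = 145.288 m and 2√(Dt) = 2√(2.72 × 508) = 74.34 m.
Argument (x−vt)/(2√(Dt)) = (163 − 145.288)/74.34 = 0.2383; ½·erfc(0.2383) = 0.3681.
C = 117 × 0.3681 = 43.1 mg/L.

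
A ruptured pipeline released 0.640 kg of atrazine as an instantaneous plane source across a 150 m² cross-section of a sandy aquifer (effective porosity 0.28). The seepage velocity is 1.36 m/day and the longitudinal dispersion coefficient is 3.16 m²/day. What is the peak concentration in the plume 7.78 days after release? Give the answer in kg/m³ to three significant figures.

0.000867 kg/m³

The peak of an instantaneous 1D plume sits at x = vt; there the Gaussian factor is 1 and C_max = M/(n_e·A·√(4πDt)), where n_e·A is the pore area the mass is dissolved in.
√(4πDt) = √(4π × 3.16 × 7.78) = 17.58 m, so C_max = 0.640/(0.28 × 150 × 17.58) = 0.000867 kg/m³.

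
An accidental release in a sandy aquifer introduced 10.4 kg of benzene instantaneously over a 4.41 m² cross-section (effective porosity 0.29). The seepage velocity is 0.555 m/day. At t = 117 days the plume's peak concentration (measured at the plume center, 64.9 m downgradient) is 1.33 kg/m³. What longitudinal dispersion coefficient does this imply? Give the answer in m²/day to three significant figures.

At the plume center C_max = M/(n_e·A·√(4πDt)), so D = M²/(4πt·(n_e·A·C_max)²).
n_e·A·C_max = 0.29 × 4.41 × 1.33 = 1.701 kg/m.
D = 10.4²/(4π × 117 × 1.701²) = 0.0254 m²/day.

0.0254 m²/day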